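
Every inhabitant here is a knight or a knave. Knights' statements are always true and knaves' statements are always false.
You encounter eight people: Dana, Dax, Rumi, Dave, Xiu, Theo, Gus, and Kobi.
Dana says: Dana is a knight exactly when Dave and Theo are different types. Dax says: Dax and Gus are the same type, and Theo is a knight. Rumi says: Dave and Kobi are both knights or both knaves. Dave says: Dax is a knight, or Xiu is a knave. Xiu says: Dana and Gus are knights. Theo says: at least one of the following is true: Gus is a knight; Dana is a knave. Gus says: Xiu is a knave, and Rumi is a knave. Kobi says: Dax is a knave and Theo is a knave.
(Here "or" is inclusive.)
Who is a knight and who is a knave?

Dana is a knight, Dax is a knave, Rumi is a knight, Dave is a knight, Xiu is a knave, Theo is a knave, Gus is a knave, and Kobi is a knight.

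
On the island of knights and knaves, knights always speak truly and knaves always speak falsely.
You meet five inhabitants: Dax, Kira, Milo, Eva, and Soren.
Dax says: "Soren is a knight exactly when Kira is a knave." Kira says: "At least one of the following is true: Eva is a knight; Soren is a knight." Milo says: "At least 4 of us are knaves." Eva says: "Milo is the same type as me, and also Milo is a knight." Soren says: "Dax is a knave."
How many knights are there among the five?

2

The unique consistent assignment is Dax=knave, Kira=knight, Milo=knave, Eva=knave, Soren=knight.
That has 2 knights.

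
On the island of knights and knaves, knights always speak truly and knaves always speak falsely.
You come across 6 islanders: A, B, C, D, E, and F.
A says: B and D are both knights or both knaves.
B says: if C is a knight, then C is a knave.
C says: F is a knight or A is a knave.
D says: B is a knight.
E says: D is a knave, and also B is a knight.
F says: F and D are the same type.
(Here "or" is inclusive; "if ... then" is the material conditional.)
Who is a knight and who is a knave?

A (knight): "B and D are both knights or both knaves" — True. ✓
B (knight): "if C is a knight, then C is a knave" — True. ✓
Since C is a knave, "F is a knight or A is a knave" needs to be false, which holds.
As a knight, D's statement "B is a knight" should be True; it is.
Since E is a knave, "D is a knave, and also B is a knight" needs to be false, which holds.
F (knave): "F and D are the same type" — false. ✓

Knights: A, B, and D. Knaves: C, E, and F.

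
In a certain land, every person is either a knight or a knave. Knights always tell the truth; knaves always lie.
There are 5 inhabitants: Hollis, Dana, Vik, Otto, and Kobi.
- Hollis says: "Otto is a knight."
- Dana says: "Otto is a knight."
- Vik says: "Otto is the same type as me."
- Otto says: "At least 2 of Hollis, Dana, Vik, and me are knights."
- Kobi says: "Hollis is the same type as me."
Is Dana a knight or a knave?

Dana is a knight.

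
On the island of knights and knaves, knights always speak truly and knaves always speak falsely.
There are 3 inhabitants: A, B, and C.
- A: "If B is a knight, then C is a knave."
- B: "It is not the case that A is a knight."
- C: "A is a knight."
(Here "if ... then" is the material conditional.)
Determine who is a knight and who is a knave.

Knights: A and C. Knaves: B.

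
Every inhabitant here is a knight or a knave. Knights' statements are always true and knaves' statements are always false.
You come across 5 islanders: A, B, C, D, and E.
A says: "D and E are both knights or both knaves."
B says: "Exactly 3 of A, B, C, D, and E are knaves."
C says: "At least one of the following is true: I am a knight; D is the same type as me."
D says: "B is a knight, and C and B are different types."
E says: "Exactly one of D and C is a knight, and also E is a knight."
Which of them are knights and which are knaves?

A is a knave, B is a knight, C is a knave, D is a knight, and E is a knave.

A is a knave, so "D and E are both knights or both knaves" must be False — and it is.
As a knight, B's statement "exactly 3 of A, B, C, D, and E are knaves" should be True; it is.
As a knave, C's statement "at least one of the following is true: I am a knight; D is the same type as me" should be False; it is.
As a knight, D's statement "B is a knight, and C and B are different types" should be True; it is.
E is a knave, and the claim "exactly one of D and C is a knight, and also E is a knight" is indeed False.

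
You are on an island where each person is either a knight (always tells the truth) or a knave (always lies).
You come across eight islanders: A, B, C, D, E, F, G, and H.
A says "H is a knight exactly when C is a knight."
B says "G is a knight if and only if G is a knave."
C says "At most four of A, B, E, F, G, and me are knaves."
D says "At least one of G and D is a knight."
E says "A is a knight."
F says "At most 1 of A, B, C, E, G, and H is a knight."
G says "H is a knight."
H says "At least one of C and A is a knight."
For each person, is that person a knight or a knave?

A is a knight, B is a knave, C is a knight, D is a knight, E is a knight, F is a knave, G is a knight, and H is a knight.

A (knight): "H is a knight exactly when C is a knight" — true. ✓
B is a knave, and the claim "G is a knight if and only if G is a knave" is indeed false.
As a knight, C's statement "at most four of A, B, E, F, G, and me are knaves" should be true; it is.
D is a knight, and the claim "at least one of G and D is a knight" is indeed true.
E is a knight, so "A is a knight" must be true — and it is.
As a knave, F's statement "at most 1 of A, B, C, E, G, and H is a knight" should be false; it is.
As a knight, G's statement "H is a knight" should be true; it is.
H is a knight, and the claim "at least one of C and A is a knight" is indeed true.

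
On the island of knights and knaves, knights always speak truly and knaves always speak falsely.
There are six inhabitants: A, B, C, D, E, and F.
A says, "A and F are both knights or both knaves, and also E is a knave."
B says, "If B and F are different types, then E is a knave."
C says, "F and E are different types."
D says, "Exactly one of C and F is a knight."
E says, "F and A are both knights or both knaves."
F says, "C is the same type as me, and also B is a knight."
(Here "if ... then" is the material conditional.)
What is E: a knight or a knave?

E is a knave.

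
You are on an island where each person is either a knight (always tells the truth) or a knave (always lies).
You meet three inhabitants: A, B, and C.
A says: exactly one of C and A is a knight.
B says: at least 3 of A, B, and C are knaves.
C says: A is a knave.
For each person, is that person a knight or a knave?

A is a knight, B is a knave, and C is a knave.

A is a knight, and the claim "exactly one of C and A is a knight" is indeed true.
Since B is a knave, "at least 3 of A, B, and C are knaves" needs to be false, which holds.
C (knave): "A is a knave" — false. ✓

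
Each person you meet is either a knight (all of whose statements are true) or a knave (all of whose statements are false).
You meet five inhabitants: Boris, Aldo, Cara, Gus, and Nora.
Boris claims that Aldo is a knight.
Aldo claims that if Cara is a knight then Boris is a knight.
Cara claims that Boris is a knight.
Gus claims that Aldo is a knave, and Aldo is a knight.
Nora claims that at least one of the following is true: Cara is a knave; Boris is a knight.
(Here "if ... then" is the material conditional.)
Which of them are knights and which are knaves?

Boris (knight): "Aldo is a knight" — True. ✓
Aldo is a knight, so "if Cara is a knight then Boris is a knight" must be True — and it is.
Since Cara is a knight, "Boris is a knight" needs to be True, which holds.
Gus (knave): "Aldo is a knave, and Aldo is a knight" — False. ✓
Nora is a knight; "at least one of the following is true: Cara is a knave; Boris is a knight" is True, as required.

Boris is a knight, Aldo is a knight, Cara is a knight, Gus is a knave, and Nora is a knight.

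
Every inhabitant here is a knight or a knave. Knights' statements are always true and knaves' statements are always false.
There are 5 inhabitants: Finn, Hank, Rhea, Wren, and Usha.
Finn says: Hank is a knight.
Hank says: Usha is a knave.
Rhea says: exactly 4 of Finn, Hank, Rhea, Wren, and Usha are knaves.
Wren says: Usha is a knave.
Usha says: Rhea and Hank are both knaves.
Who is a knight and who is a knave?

Finn is a knight, Hank is a knight, Rhea is a knave, Wren is a knight, and Usha is a knave.

Finn (knight): "Hank is a knight" — True. ✓
Hank is a knight, and the claim "Usha is a knave" is indeed True.
Rhea is a knave; "exactly 4 of Finn, Hank, Rhea, Wren, and Usha are knaves" is false, as required.
Wren is a knight, and the claim "Usha is a knave" is indeed True.
As a knave, Usha's statement "Rhea and Hank are both knaves" should be false; it is.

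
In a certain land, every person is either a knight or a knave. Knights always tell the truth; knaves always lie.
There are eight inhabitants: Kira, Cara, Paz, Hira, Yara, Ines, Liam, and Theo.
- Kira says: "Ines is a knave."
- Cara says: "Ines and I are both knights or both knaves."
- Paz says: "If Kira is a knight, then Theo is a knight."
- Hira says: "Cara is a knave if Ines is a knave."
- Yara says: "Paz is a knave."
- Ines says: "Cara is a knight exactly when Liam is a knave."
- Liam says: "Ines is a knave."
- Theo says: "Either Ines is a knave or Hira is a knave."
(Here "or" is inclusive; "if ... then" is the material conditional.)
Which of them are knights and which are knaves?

Kira is a knave, so "Ines is a knave" must be false — and it is.
Cara (knight): "Ines and I are both knights or both knaves" — true. ✓
Since Paz is a knight, "if Kira is a knight, then Theo is a knight" needs to be true, which holds.
Hira is a knight, and the claim "Cara is a knave if Ines is a knave" is indeed true.
Yara is a knave, and the claim "Paz is a knave" is indeed false.
Ines is a knight, so "Cara is a knight exactly when Liam is a knave" must be true — and it is.
Since Liam is a knave, "Ines is a knave" needs to be false, which holds.
Theo (knave): "either Ines is a knave or Hira is a knave" — false. ✓

Kira is a knave, Cara is a knight, Paz is a knight, Hira is a knight, Yara is a knave, Ines is a knight, Liam is a knave, and Theo is a knave.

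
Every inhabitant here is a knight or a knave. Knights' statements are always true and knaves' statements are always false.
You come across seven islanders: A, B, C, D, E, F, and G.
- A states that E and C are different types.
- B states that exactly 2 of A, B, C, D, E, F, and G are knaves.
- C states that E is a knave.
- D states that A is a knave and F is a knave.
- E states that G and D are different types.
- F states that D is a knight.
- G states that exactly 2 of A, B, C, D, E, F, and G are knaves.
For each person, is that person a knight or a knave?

A is a knight, B is a knave, C is a knight, D is a knave, E is a knave, F is a knave, and G is a knave.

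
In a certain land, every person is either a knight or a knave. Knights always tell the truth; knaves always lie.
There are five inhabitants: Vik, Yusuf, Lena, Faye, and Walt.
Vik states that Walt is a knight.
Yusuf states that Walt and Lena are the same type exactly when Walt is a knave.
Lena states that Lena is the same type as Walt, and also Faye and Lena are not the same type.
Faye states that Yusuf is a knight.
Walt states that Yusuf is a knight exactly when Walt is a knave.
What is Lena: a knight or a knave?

Lena is a knight.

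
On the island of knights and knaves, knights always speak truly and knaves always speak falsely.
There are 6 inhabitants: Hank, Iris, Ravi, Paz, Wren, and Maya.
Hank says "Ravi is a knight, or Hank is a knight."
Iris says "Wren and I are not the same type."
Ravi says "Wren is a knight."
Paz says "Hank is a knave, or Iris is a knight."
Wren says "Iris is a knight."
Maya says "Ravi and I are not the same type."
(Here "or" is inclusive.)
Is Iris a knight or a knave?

Iris is a knave.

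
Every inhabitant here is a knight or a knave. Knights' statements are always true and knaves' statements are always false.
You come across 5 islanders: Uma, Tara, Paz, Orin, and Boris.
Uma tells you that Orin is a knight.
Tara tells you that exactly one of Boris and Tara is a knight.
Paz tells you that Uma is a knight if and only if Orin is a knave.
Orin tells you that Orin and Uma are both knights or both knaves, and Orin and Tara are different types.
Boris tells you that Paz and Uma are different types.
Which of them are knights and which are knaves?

Suppose Uma is a knight. Then Uma's statement "Orin is a knight" would have to be true. Checking the 16 ways to assign the others, none is consistent with every speaker.
(For instance, with Tara=knave, Paz=knave, Orin=knave, Boris=knave, Uma's claim "Orin is a knight" comes out false where it would need to be true.)
So Uma must be a knave, making "Orin is a knight" false. Taking Uma=knave, Tara=knave, Paz=knave, Orin=knave, Boris=knave, each remaining statement checks out:
  Tara (knave): "exactly one of Boris and Tara is a knight" — false. ✓
  Paz (knave): "Uma is a knight if and only if Orin is a knave" — false. ✓
  Orin (knave): "Orin and Uma are both knights or both knaves, and Orin and Tara are different types" — false. ✓
  Boris (knave): "Paz and Uma are different types" — false. ✓
This is the unique consistent assignment.

Knights: none. Knaves: Uma, Tara, Paz, Orin, and Boris.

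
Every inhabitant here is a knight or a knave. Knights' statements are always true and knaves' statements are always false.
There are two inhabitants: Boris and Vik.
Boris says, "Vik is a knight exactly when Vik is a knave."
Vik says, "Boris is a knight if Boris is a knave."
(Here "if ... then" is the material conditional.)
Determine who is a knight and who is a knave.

Knights: none. Knaves: Boris and Vik.

Boris is a knave, so "Vik is a knight exactly when Vik is a knave" must be False — and it is.
Since Vik is a knave, "Boris is a knight if Boris is a knave" needs to be False, which holds.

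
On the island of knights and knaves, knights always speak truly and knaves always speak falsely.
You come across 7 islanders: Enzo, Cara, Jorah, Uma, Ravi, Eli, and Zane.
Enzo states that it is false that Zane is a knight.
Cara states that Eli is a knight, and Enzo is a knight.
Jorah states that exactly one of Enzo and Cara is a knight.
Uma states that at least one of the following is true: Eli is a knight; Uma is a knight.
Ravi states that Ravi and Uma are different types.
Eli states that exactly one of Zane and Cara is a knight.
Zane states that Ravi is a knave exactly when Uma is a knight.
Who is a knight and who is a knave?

Enzo is a knight, Cara is a knave, Jorah is a knight, Uma is a knave, Ravi is a knave, Eli is a knave, and Zane is a knave.

Enzo (knight): "it is false that Zane is a knight" — True. ✓
Cara is a knave; "Eli is a knight, and Enzo is a knight" is false, as required.
As a knight, Jorah's statement "exactly one of Enzo and Cara is a knight" should be True; it is.
Uma is a knave; "at least one of the following is true: Eli is a knight; Uma is a knight" is false, as required.
Ravi is a knave; "Ravi and Uma are different types" is false, as required.
Eli (knave): "exactly one of Zane and Cara is a knight" — false. ✓
Zane is a knave, so "Ravi is a knave exactly when Uma is a knight" must be false — and it is.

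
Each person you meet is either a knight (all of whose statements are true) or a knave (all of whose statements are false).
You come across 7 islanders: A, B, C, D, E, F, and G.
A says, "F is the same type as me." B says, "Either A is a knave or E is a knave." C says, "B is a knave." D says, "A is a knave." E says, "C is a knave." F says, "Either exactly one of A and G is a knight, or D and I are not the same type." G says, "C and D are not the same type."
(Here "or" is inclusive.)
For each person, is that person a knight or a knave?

Knights: B, D, E, F, and G. Knaves: A and C.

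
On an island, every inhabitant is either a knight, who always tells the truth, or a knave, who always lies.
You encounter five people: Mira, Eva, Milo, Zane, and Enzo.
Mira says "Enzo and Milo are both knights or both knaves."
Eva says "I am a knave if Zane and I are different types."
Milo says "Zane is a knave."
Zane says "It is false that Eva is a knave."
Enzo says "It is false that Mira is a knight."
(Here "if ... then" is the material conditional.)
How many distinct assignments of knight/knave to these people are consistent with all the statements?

2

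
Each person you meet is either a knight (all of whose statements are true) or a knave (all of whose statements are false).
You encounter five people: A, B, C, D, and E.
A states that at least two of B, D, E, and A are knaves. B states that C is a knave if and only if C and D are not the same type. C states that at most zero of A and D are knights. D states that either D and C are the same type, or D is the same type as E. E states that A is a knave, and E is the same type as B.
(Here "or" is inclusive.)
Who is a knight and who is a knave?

A is a knave, so "at least two of B, D, E, and A are knaves" must be False — and it is.
Since B is a knight, "C is a knave if and only if C and D are not the same type" needs to be True, which holds.
Since C is a knave, "at most zero of A and D are knights" needs to be False, which holds.
D is a knight; "either D and C are the same type, or D is the same type as E" is True, as required.
E is a knight, and the claim "A is a knave, and E is the same type as B" is indeed True.

Knights: B, D, and E. Knaves: A and C.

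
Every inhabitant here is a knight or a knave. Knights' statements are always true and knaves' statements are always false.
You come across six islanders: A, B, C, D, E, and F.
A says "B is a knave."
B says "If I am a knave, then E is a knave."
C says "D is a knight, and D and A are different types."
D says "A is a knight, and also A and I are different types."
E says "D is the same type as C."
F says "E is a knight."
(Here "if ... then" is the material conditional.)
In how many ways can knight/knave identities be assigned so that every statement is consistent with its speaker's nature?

1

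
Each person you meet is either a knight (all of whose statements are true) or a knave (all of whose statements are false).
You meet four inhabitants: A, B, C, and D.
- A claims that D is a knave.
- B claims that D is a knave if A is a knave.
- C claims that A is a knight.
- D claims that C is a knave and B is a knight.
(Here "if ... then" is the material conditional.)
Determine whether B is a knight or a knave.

Consistent assignments: {A=knight, B=knight, C=knight, D=knave}
In every consistent assignment, B is a knight.

B is a knight.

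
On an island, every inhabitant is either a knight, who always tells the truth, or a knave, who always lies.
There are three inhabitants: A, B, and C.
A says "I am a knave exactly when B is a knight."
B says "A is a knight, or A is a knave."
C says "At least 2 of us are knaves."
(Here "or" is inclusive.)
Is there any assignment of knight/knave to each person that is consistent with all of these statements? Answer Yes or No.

No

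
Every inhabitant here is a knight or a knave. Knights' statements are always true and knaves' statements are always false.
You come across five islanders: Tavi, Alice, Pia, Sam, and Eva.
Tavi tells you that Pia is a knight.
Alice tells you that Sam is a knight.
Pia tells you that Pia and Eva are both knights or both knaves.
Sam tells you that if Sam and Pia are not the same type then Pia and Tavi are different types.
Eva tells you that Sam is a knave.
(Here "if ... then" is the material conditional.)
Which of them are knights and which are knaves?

Suppose Tavi is a knave. Then Tavi's statement "Pia is a knight" would have to be false. Checking the 16 ways to assign the others, none is consistent with every speaker.
(For instance, with Alice=knave, Pia=knight, Sam=knave, Eva=knight, Tavi's claim "Pia is a knight" comes out true where it would need to be false.)
So Tavi must be a knight, making "Pia is a knight" true. Taking Tavi=knight, Alice=knave, Pia=knight, Sam=knave, Eva=knight, each remaining statement checks out:
  Alice (knave): "Sam is a knight" — false. ✓
  Pia (knight): "Pia and Eva are both knights or both knaves" — true. ✓
  Sam (knave): "if Sam and Pia are not the same type then Pia and Tavi are different types" — false. ✓
  Eva (knight): "Sam is a knave" — true. ✓
This is the unique consistent assignment.

Tavi is a knight, Alice is a knave, Pia is a knight, Sam is a knave, and Eva is a knight.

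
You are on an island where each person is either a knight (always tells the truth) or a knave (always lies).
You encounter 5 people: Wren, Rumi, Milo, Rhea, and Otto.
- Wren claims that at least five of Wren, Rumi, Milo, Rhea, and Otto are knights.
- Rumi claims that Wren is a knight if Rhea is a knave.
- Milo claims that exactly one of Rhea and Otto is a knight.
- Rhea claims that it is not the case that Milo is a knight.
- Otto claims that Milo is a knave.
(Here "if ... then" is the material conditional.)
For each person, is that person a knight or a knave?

Wren is a knave, Rumi is a knight, Milo is a knave, Rhea is a knight, and Otto is a knight.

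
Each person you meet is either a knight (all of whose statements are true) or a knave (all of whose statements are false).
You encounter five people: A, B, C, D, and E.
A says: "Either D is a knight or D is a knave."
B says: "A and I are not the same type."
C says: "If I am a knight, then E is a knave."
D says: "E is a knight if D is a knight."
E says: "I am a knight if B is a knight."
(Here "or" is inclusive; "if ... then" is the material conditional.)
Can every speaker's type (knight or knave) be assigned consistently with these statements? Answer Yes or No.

No

Checking all 32 assignments, each has at least one speaker whose statement's truth value contradicts their type.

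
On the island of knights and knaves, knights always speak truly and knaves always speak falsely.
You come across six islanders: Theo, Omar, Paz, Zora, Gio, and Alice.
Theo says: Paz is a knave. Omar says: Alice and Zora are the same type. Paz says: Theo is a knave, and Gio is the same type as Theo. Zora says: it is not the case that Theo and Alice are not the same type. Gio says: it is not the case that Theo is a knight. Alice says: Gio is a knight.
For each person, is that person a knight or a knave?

Since Theo is a knight, "Paz is a knave" needs to be True, which holds.
Omar is a knight, and the claim "Alice and Zora are the same type" is indeed True.
Since Paz is a knave, "Theo is a knave, and Gio is the same type as Theo" needs to be false, which holds.
Zora (knave): "it is not the case that Theo and Alice are not the same type" — false. ✓
Gio is a knave, so "it is not the case that Theo is a knight" must be false — and it is.
Alice is a knave, and the claim "Gio is a knight" is indeed false.

Theo is a knight, Omar is a knight, Paz is a knave, Zora is a knave, Gio is a knave, and Alice is a knave.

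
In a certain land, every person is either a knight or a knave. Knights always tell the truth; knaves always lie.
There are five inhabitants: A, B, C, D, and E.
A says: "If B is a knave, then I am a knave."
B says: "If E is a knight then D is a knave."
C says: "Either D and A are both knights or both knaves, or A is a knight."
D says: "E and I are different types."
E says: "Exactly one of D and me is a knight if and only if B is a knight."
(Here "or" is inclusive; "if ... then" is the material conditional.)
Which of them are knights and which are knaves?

A is a knight, B is a knight, C is a knight, D is a knave, and E is a knave.

As a knight, A's statement "if B is a knave, then I am a knave" should be True; it is.
B (knight): "if E is a knight then D is a knave" — True. ✓
C is a knight; "either D and A are both knights or both knaves, or A is a knight" is True, as required.
D is a knave, and the claim "E and I are different types" is indeed False.
As a knave, E's statement "exactly one of D and me is a knight if and only if B is a knight" should be False; it is.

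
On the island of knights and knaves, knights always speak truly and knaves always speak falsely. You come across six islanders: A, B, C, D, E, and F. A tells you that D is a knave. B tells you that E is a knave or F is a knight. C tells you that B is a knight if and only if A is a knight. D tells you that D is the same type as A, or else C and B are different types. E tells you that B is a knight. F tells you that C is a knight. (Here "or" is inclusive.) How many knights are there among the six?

5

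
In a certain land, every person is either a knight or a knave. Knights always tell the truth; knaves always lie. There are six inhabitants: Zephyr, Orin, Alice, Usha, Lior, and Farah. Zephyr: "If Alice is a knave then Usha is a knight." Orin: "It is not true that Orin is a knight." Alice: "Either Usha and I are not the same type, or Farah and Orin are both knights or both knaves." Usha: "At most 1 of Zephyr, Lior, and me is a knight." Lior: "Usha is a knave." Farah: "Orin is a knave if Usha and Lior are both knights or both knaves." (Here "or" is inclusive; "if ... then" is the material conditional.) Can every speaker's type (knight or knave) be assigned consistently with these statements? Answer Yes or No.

No

Checking all 64 assignments, each has at least one speaker whose statement's truth value contradicts their type.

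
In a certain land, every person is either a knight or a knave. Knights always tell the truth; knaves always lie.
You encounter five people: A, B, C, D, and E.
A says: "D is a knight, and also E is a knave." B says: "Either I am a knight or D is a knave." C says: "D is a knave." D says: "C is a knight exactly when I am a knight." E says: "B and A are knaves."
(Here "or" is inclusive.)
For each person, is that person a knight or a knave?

A is a knave, B is a knight, C is a knight, D is a knave, and E is a knave.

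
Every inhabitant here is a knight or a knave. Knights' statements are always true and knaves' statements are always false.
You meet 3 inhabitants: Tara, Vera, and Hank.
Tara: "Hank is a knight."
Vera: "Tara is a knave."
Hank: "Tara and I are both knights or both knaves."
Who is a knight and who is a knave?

Tara is a knight, Vera is a knave, and Hank is a knight.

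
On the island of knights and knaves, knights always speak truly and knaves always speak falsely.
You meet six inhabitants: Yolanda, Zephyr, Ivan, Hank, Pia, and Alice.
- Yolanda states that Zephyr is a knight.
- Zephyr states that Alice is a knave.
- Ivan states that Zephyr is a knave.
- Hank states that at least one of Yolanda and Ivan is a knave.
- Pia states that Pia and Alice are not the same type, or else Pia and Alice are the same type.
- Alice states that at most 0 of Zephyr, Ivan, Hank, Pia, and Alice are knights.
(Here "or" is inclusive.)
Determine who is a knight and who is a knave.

Knights: Yolanda, Zephyr, Hank, and Pia. Knaves: Ivan and Alice.

Yolanda (knight): "Zephyr is a knight" — true. ✓
Since Zephyr is a knight, "Alice is a knave" needs to be true, which holds.
Ivan is a knave, so "Zephyr is a knave" must be False — and it is.
Since Hank is a knight, "at least one of Yolanda and Ivan is a knave" needs to be true, which holds.
Pia is a knight, and the claim "Pia and Alice are not the same type, or else Pia and Alice are the same type" is indeed true.
Since Alice is a knave, "at most 0 of Zephyr, Ivan, Hank, Pia, and Alice are knights" needs to be False, which holds.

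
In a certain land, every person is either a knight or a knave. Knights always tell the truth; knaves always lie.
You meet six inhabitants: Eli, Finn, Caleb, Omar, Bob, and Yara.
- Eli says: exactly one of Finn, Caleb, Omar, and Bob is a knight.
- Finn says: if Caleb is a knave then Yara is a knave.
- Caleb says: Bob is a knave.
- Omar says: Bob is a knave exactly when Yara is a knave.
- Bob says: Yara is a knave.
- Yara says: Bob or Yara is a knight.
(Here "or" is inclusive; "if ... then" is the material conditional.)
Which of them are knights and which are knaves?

Eli is a knave, Finn is a knight, Caleb is a knight, Omar is a knave, Bob is a knave, and Yara is a knight.

Since Eli is a knave, "exactly one of Finn, Caleb, Omar, and Bob is a knight" needs to be false, which holds.
Since Finn is a knight, "if Caleb is a knave then Yara is a knave" needs to be true, which holds.
Caleb is a knight, and the claim "Bob is a knave" is indeed true.
Since Omar is a knave, "Bob is a knave exactly when Yara is a knave" needs to be false, which holds.
Bob is a knave, and the claim "Yara is a knave" is indeed false.
Yara is a knight; "Bob or Yara is a knight" is true, as required.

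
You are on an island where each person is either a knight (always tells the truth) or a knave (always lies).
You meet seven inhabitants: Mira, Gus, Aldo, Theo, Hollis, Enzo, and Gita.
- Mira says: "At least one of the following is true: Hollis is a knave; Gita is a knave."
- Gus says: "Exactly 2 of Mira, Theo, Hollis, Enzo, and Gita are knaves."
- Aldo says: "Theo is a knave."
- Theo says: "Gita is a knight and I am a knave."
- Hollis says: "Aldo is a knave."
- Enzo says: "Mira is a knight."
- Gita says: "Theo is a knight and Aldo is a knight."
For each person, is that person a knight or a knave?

Mira is a knight, Gus is a knave, Aldo is a knight, Theo is a knave, Hollis is a knave, Enzo is a knight, and Gita is a knave.

Mira (knight): "at least one of the following is true: Hollis is a knave; Gita is a knave" — true. ✓
Gus is a knave, so "exactly 2 of Mira, Theo, Hollis, Enzo, and Gita are knaves" must be false — and it is.
Aldo is a knight, so "Theo is a knave" must be true — and it is.
Theo is a knave, so "Gita is a knight and I am a knave" must be false — and it is.
Hollis is a knave, so "Aldo is a knave" must be false — and it is.
Enzo is a knight, so "Mira is a knight" must be true — and it is.
Gita (knave): "Theo is a knight and Aldo is a knight" — false. ✓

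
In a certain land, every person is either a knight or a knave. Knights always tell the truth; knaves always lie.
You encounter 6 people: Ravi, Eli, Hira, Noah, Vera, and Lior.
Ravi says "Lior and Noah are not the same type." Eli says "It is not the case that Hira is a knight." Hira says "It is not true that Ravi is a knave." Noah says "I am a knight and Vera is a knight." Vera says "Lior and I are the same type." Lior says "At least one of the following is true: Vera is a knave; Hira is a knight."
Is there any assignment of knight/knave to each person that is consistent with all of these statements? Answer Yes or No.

Yes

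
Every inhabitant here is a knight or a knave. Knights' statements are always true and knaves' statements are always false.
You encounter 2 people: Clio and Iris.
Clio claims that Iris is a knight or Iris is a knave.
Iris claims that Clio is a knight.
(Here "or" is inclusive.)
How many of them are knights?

2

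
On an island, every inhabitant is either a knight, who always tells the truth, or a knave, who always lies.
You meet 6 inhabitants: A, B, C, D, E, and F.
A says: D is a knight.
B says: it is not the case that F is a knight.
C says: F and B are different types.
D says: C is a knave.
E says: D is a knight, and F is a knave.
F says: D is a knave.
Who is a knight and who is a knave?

Since A is a knave, "D is a knight" needs to be False, which holds.
Since B is a knave, "it is not the case that F is a knight" needs to be False, which holds.
C (knight): "F and B are different types" — true. ✓
As a knave, D's statement "C is a knave" should be False; it is.
E is a knave; "D is a knight, and F is a knave" is False, as required.
Since F is a knight, "D is a knave" needs to be true, which holds.

A is a knave, B is a knave, C is a knight, D is a knave, E is a knave, and F is a knight.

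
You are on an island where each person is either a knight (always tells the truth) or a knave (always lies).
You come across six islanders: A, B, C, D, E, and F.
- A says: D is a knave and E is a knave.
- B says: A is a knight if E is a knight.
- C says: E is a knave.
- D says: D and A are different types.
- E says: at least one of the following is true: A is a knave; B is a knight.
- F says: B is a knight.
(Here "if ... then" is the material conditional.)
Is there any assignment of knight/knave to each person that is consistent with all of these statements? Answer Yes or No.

Yes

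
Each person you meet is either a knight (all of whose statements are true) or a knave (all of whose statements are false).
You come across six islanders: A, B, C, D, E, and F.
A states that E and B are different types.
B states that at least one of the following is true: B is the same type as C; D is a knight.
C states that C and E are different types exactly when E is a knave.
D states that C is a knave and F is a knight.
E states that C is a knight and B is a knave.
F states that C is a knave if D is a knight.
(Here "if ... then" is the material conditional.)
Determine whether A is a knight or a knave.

A is a knight.

Consistent assignments: {A=knight, B=knight, C=knight, D=knave, E=knave, F=knight}; {A=knight, B=knight, C=knave, D=knight, E=knave, F=knight}; {A=knight, B=knave, C=knight, D=knave, E=knight, F=knight}
In every consistent assignment, A is a knight.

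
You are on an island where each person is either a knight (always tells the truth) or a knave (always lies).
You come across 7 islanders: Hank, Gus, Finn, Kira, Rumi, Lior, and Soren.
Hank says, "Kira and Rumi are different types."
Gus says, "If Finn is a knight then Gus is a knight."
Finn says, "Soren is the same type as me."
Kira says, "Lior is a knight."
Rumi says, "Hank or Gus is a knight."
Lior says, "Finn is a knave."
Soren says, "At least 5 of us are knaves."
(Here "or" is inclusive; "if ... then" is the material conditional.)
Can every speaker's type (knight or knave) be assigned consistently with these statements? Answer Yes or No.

One consistent assignment: Hank=knave, Gus=knave, Finn=knight, Kira=knave, Rumi=knave, Lior=knave, Soren=knight.

Yes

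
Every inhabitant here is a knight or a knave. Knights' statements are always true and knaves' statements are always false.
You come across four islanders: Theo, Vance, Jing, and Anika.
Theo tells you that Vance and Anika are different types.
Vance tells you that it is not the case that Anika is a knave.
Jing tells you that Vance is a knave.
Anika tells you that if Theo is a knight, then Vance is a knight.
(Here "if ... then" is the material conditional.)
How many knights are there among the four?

2

The unique consistent assignment is Theo=knave, Vance=knight, Jing=knave, Anika=knight.
That has 2 knights.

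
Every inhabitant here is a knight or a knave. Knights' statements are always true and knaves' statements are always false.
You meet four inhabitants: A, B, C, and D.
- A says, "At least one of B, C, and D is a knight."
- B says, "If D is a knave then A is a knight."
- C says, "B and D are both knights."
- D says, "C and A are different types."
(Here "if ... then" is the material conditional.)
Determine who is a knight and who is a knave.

A (knave): "at least one of B, C, and D is a knight" — false. ✓
B (knave): "if D is a knave then A is a knight" — false. ✓
Since C is a knave, "B and D are both knights" needs to be false, which holds.
D is a knave, so "C and A are different types" must be false — and it is.

A is a knave, B is a knave, C is a knave, and D is a knave.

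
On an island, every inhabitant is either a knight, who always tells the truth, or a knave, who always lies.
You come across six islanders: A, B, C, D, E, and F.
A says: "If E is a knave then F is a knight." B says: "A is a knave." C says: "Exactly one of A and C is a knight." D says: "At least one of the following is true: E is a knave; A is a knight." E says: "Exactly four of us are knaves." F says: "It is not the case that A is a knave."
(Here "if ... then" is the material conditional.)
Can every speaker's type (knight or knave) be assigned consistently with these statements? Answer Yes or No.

Yes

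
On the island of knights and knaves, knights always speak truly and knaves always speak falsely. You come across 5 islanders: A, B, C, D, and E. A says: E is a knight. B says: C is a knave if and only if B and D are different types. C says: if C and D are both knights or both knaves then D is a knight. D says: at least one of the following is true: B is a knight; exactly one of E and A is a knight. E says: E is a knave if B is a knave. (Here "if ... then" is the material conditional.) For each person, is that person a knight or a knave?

As a knight, A's statement "E is a knight" should be True; it is.
Since B is a knight, "C is a knave if and only if B and D are different types" needs to be True, which holds.
C is a knight; "if C and D are both knights or both knaves then D is a knight" is True, as required.
As a knight, D's statement "at least one of the following is true: B is a knight; exactly one of E and A is a knight" should be True; it is.
E is a knight, and the claim "E is a knave if B is a knave" is indeed True.

Knights: A, B, C, D, and E. Knaves: none.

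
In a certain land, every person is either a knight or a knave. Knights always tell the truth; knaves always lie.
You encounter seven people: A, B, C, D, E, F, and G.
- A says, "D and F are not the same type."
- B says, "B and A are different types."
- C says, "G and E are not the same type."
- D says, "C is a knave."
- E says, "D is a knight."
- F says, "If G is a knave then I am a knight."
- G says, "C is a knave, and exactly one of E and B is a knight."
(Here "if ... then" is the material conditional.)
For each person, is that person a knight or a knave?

Knights: D, E, F, and G. Knaves: A, B, and C.

A is a knave, and the claim "D and F are not the same type" is indeed false.
B (knave): "B and A are different types" — false. ✓
C (knave): "G and E are not the same type" — false. ✓
D is a knight; "C is a knave" is true, as required.
Since E is a knight, "D is a knight" needs to be true, which holds.
F is a knight, so "if G is a knave then I am a knight" must be true — and it is.
G is a knight, and the claim "C is a knave, and exactly one of E and B is a knight" is indeed true.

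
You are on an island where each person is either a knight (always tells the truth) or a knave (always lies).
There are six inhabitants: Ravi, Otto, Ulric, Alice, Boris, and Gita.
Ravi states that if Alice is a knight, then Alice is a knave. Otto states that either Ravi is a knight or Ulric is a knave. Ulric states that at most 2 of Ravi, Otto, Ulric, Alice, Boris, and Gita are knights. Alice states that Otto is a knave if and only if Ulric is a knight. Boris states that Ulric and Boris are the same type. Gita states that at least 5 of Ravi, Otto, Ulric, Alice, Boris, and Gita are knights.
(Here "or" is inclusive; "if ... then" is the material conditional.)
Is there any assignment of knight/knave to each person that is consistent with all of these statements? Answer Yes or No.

One consistent assignment: Ravi=knave, Otto=knave, Ulric=knight, Alice=knight, Boris=knave, Gita=knave.

Yes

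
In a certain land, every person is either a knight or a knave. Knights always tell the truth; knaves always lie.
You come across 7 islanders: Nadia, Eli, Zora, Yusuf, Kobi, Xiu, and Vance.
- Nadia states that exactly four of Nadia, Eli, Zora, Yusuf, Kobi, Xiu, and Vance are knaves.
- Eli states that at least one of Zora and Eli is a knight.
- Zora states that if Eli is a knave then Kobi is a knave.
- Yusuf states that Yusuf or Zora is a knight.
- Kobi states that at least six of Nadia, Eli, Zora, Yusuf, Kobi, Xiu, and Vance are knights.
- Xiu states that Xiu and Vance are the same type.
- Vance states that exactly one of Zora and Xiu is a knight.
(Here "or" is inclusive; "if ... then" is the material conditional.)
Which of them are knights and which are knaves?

Knights: Eli, Zora, Yusuf, and Vance. Knaves: Nadia, Kobi, and Xiu.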